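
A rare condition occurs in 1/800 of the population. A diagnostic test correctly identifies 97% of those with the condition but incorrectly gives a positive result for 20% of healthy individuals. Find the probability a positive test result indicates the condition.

Let D = the rare event, + = positive/flagged.
P(D) = 1/800
P(+|D) = 97/100
P(+|D') = 20/100 = 1/5
P(+) = P(+|D)P(D) + P(+|D')P(D')
     = \frac{97}{100} × \frac{1}{800} + \frac{1}{5} × \frac{799}{800}
     = \frac{16077}{80000}
P(D|+) = P(+|D)P(D)/P(+) = \frac{97}{16077}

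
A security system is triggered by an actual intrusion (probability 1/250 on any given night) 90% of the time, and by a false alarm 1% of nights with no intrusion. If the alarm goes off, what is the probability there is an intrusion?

Let D = the rare event, + = positive/flagged.
P(D) = 1/250
P(+|D) = 90/100 = 9/10
P(+|D') = 1/100
P(+) = P(+|D)P(D) + P(+|D')P(D')
     = \frac{9}{10} × \frac{1}{250} + \frac{1}{100} × \frac{249}{250}
     = \frac{339}{25000}
P(D|+) = P(+|D)P(D)/P(+) = \frac{30}{113}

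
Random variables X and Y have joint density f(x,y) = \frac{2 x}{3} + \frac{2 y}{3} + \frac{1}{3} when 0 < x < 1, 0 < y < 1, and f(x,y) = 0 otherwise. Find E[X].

E[X] = ∫_0^1 ∫_0^1 x × f(x,y) dy dx
= ∫_0^1 ∫_0^1 x × (\frac{2 x}{3} + \frac{2 y}{3} + \frac{1}{3}) dy dx
= \frac{5}{9}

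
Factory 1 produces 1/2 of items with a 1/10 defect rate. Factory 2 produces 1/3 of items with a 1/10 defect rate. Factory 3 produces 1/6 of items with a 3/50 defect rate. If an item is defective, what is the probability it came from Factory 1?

Using Bayes' theorem:
P(F1) = 1/2, P(D|F1) = 1/10
P(F2) = 1/3, P(D|F2) = 1/10
P(F3) = 1/6, P(D|F3) = 3/50
P(D) = P(D|F1)P(F1) + P(D|F2)P(F2) + P(D|F3)P(F3)
     = \frac{7}{75}
P(F1|D) = P(D|F1)P(F1) / P(D)
= \frac{15}{28}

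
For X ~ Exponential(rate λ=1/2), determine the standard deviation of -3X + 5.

For X ~ Exponential(rate λ=1/2):
Var(X) = 4
SD(X) = √(Var(X)) = √(4) = 2
SD(-3X + 5) = |-3| × SD(X) = 3 × 2 = 6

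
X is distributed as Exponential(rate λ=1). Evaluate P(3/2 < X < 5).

P(3/2 < X < 5) = ∫_{3/2}^{5} f(x) dx
where f(x) = e^{- x}
= - \frac{1}{e^{5}} + e^{- \frac{3}{2}}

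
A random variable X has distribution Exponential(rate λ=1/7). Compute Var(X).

For X ~ Exponential(rate λ=1/7):
Var(X) = 49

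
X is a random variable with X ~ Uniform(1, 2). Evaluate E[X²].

Using the identity E[X²] = Var(X) + (E[X])²:
E[X] = \frac{3}{2}
Var(X) = \frac{1}{12}
E[X²] = \frac{1}{12} + (\frac{3}{2})²
= \frac{7}{3}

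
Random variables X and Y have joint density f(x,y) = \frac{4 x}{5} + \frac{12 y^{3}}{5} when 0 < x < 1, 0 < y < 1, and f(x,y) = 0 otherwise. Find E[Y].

E[Y] = ∫_0^1 ∫_0^1 y × f(x,y) dx dy
= \frac{17}{25}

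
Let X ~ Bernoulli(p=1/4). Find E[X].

For X ~ Bernoulli(p=1/4), the expected value is:
E[X] = \frac{1}{4}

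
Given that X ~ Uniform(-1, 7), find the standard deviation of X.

For X ~ Uniform(-1, 7):
Var(X) = \frac{16}{3}
SD(X) = √(Var(X)) = √(\frac{16}{3}) = \frac{4 \sqrt{3}}{3}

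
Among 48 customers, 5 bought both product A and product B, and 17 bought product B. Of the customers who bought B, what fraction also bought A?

P(A ∩ B) = 5/48
P(B) = 17/48
P(A|B) = P(A ∩ B) / P(B) = (5/48) / (17/48) = 5/17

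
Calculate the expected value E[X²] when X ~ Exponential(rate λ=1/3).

Using the identity E[X²] = Var(X) + (E[X])²:
E[X] = 3
Var(X) = 9
E[X²] = 9 + (3)²
= 18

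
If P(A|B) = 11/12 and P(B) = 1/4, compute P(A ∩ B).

By definition, P(A|B) = P(A ∩ B) / P(B)
So P(A ∩ B) = P(A|B) × P(B)
= 11/12 × 1/4
= 11/48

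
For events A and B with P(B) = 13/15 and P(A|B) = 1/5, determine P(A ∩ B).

By definition, P(A|B) = P(A ∩ B) / P(B)
So P(A ∩ B) = P(A|B) × P(B)
= 1/5 × 13/15
= 13/75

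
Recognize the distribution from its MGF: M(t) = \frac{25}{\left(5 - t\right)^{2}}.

The MGF M(t) = \frac{25}{\left(5 - t\right)^{2}} is the standard form for the Gamma distribution.
Comparing with the known MGF formula identifies: Gamma(shape α=2, rate β=5)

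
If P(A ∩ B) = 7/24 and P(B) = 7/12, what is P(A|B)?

P(A|B) = P(A ∩ B) / P(B)
= (7/24) / (7/12)
= 1/2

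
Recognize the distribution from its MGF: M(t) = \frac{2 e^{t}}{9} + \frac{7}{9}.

The MGF M(t) = \frac{2 e^{t}}{9} + \frac{7}{9} is the standard form for the Bernoulli distribution.
Comparing with the known MGF formula identifies: Bernoulli(p=2/9)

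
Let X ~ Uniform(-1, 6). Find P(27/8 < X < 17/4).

P(27/8 < X < 17/4) = ∫_{27/8}^{17/4} f(x) dx
where f(x) = \frac{1}{7}
= \frac{1}{8}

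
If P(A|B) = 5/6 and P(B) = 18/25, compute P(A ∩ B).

By definition, P(A|B) = P(A ∩ B) / P(B)
So P(A ∩ B) = P(A|B) × P(B)
= 5/6 × 18/25
= 3/5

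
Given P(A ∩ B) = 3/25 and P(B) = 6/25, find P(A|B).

P(A|B) = P(A ∩ B) / P(B)
= (3/25) / (6/25)
= 1/2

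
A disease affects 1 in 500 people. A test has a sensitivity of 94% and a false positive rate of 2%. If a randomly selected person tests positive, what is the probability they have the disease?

Let D = the rare event, + = positive/flagged.
P(D) = 1/500
P(+|D) = 94/100 = 47/50
P(+|D') = 2/100 = 1/50
P(+) = P(+|D)P(D) + P(+|D')P(D')
     = \frac{47}{50} × \frac{1}{500} + \frac{1}{50} × \frac{499}{500}
     = \frac{273}{12500}
P(D|+) = P(+|D)P(D)/P(+) = \frac{47}{546}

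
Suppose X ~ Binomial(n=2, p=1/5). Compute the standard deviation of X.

For X ~ Binomial(n=2, p=1/5):
Var(X) = \frac{8}{25}
SD(X) = √(Var(X)) = √(\frac{8}{25}) = \frac{2 \sqrt{2}}{5}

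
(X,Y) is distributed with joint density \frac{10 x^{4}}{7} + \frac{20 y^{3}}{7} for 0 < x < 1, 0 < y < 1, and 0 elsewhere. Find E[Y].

E[Y] = ∫_0^1 ∫_0^1 y × f(x,y) dx dy
= \frac{5}{7}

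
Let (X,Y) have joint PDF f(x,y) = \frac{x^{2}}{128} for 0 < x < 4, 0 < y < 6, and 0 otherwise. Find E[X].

f_X(x) = ∫_0^6 \frac{x^{2}}{128} dy = \frac{3 x^{2}}{64}
E[X] = ∫_0^4 x × (\frac{3 x^{2}}{64}) dx = 3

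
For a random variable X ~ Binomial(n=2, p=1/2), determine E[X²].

Using the identity E[X²] = Var(X) + (E[X])²:
E[X] = 1
Var(X) = \frac{1}{2}
E[X²] = \frac{1}{2} + (1)²
= \frac{3}{2}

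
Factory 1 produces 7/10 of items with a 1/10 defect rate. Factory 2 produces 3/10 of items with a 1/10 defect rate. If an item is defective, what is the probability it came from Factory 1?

Using Bayes' theorem:
P(F1) = 7/10, P(D|F1) = 1/10
P(F2) = 3/10, P(D|F2) = 1/10
P(D) = P(D|F1)P(F1) + P(D|F2)P(F2)
     = \frac{1}{10}
P(F1|D) = P(D|F1)P(F1) / P(D)
= \frac{7}{10}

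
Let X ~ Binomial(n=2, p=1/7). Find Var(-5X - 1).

For X ~ Binomial(n=2, p=1/7):
Var(X) = \frac{12}{49}
Var(-5X - 1) = (-5)² × Var(X) = 25 × \frac{12}{49} = \frac{300}{49}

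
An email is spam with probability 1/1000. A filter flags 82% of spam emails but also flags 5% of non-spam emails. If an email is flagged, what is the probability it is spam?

Let D = the rare event, + = positive/flagged.
P(D) = 1/1000
P(+|D) = 82/100 = 41/50
P(+|D') = 5/100 = 1/20
P(+) = P(+|D)P(D) + P(+|D')P(D')
     = \frac{41}{50} × \frac{1}{1000} + \frac{1}{20} × \frac{999}{1000}
     = \frac{5077}{100000}
P(D|+) = P(+|D)P(D)/P(+) = \frac{82}{5077}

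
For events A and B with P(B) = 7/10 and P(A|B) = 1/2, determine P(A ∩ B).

By definition, P(A|B) = P(A ∩ B) / P(B)
So P(A ∩ B) = P(A|B) × P(B)
= 1/2 × 7/10
= 7/20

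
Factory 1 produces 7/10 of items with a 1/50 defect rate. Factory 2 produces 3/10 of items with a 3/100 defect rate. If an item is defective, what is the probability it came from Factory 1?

Using Bayes' theorem:
P(F1) = 7/10, P(D|F1) = 1/50
P(F2) = 3/10, P(D|F2) = 3/100
P(D) = P(D|F1)P(F1) + P(D|F2)P(F2)
     = \frac{23}{1000}
P(F1|D) = P(D|F1)P(F1) / P(D)
= \frac{14}{23}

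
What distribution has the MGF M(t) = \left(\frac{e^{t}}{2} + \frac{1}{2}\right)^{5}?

The MGF M(t) = \left(\frac{e^{t}}{2} + \frac{1}{2}\right)^{5} is the standard form for the Binomial distribution.
Comparing with the known MGF formula identifies: Binomial(n=5, p=1/2)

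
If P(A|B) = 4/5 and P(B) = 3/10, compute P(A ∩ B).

By definition, P(A|B) = P(A ∩ B) / P(B)
So P(A ∩ B) = P(A|B) × P(B)
= 4/5 × 3/10
= 6/25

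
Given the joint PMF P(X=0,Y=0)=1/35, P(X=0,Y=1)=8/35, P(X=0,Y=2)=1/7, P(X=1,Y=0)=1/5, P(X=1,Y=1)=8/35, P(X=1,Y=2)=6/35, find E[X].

First find marginal of X:
P(X=0) = 2/5
P(X=1) = 3/5
E[X] = 0 × 2/5 + 1 × 3/5 = 3/5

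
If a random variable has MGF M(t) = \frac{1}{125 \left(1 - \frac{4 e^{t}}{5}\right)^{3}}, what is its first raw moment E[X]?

To find E[X], compute M^(1)(0):
M^(1)(t) = \frac{12 e^{t}}{625 \left(1 - \frac{4 e^{t}}{5}\right)^{4}}
M^(1)(0) = 12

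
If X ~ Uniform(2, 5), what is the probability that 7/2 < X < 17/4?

P(7/2 < X < 17/4) = ∫_{7/2}^{17/4} f(x) dx
where f(x) = \frac{1}{3}
= \frac{1}{4}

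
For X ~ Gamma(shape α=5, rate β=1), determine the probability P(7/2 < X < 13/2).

P(7/2 < X < 13/2) = ∫_{7/2}^{13/2} f(x) dx
where f(x) = \frac{x^{4} e^{- x}}{24}
= \frac{-19043 + 3075 e^{3}}{128 e^{\frac{13}{2}}}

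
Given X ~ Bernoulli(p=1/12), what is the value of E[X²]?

Using the identity E[X²] = Var(X) + (E[X])²:
E[X] = \frac{1}{12}
Var(X) = \frac{11}{144}
E[X²] = \frac{11}{144} + (\frac{1}{12})²
= \frac{1}{12}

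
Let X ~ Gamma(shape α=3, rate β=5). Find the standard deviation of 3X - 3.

For X ~ Gamma(shape α=3, rate β=5):
Var(X) = \frac{3}{25}
SD(X) = √(Var(X)) = √(\frac{3}{25}) = \frac{\sqrt{3}}{5}
SD(3X - 3) = |3| × SD(X) = 3 × \frac{\sqrt{3}}{5} = \frac{3 \sqrt{3}}{5}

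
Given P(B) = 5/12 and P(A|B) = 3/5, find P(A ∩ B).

By definition, P(A|B) = P(A ∩ B) / P(B)
So P(A ∩ B) = P(A|B) × P(B)
= 3/5 × 5/12
= 1/4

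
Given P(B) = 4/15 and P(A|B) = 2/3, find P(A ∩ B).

By definition, P(A|B) = P(A ∩ B) / P(B)
So P(A ∩ B) = P(A|B) × P(B)
= 2/3 × 4/15
= 8/45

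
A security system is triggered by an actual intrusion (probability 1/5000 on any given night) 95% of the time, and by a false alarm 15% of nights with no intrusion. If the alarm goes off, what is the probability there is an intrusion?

Let D = the rare event, + = positive/flagged.
P(D) = 1/5000
P(+|D) = 95/100 = 19/20
P(+|D') = 15/100 = 3/20
P(+) = P(+|D)P(D) + P(+|D')P(D')
     = \frac{19}{20} × \frac{1}{5000} + \frac{3}{20} × \frac{4999}{5000}
     = \frac{1877}{12500}
P(D|+) = P(+|D)P(D)/P(+) = \frac{19}{15016}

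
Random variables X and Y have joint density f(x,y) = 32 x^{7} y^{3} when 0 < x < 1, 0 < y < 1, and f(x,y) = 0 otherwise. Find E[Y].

E[Y] = ∫_0^1 ∫_0^1 y × f(x,y) dx dy
= \frac{4}{5}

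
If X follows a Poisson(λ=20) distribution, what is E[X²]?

Using the identity E[X²] = Var(X) + (E[X])²:
E[X] = 20
Var(X) = 20
E[X²] = 20 + (20)²
= 420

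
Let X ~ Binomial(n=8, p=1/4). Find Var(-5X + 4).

For X ~ Binomial(n=8, p=1/4):
Var(X) = \frac{3}{2}
Var(-5X + 4) = (-5)² × Var(X) = 25 × \frac{3}{2} = \frac{75}{2}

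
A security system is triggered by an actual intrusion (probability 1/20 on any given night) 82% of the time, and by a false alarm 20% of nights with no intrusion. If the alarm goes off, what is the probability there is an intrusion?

Let D = the rare event, + = positive/flagged.
P(D) = 1/20
P(+|D) = 82/100 = 41/50
P(+|D') = 20/100 = 1/5
P(+) = P(+|D)P(D) + P(+|D')P(D')
     = \frac{41}{50} × \frac{1}{20} + \frac{1}{5} × \frac{19}{20}
     = \frac{231}{1000}
P(D|+) = P(+|D)P(D)/P(+) = \frac{41}{231}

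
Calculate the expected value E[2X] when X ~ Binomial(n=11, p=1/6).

For X ~ Binomial(n=11, p=1/6):
E[X] = \frac{11}{6}
E[2X] = 2 × E[X] + 0 = \frac{11}{3}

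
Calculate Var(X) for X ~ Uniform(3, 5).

For X ~ Uniform(3, 5):
Var(X) = \frac{1}{3}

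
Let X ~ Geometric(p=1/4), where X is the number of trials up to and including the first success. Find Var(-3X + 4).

For X ~ Geometric(p=1/4), where X is the number of trials up to and including the first success:
Var(X) = 12
Var(-3X + 4) = (-3)² × Var(X) = 9 × 12 = 108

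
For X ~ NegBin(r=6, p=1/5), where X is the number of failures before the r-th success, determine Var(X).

For X ~ NegBin(r=6, p=1/5), where X is the number of failures before the r-th success:
Var(X) = 120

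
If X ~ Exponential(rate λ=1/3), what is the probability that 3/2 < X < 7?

P(3/2 < X < 7) = ∫_{3/2}^{7} f(x) dx
where f(x) = \frac{e^{- \frac{x}{3}}}{3}
= - \frac{1}{e^{\frac{7}{3}}} + e^{- \frac{1}{2}}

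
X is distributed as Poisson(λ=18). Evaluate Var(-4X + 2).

For X ~ Poisson(λ=18):
Var(X) = 18
Var(-4X + 2) = (-4)² × Var(X) = 16 × 18 = 288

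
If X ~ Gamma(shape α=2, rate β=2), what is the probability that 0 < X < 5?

P(0 < X < 5) = ∫_{0}^{5} f(x) dx
where f(x) = 4 x e^{- 2 x}
= 1 - \frac{11}{e^{10}}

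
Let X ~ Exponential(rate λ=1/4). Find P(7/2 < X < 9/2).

P(7/2 < X < 9/2) = ∫_{7/2}^{9/2} f(x) dx
where f(x) = \frac{e^{- \frac{x}{4}}}{4}
= - \frac{1 - e^{\frac{1}{4}}}{e^{\frac{9}{8}}}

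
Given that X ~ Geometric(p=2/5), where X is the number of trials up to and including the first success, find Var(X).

For X ~ Geometric(p=2/5), where X is the number of trials up to and including the first success:
Var(X) = \frac{15}{4}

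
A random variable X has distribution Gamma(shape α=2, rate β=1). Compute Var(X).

For X ~ Gamma(shape α=2, rate β=1):
Var(X) = 2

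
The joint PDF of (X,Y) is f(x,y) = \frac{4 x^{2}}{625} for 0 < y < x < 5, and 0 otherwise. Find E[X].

f_X(x) = ∫_0^x \frac{4 x^{2}}{625} dy = \frac{4 x^{3}}{625}
E[X] = ∫_0^5 x × (\frac{4 x^{3}}{625}) dx = 4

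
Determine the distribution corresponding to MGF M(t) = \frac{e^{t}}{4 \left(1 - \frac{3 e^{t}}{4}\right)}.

The MGF M(t) = \frac{e^{t}}{4 \left(1 - \frac{3 e^{t}}{4}\right)} is the standard form for the Geometric distribution.
Comparing with the known MGF formula identifies: Geometric(p=1/4), X = trial number of first success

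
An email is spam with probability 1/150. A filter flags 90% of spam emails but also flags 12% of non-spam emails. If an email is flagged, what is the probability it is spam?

Let D = the rare event, + = positive/flagged.
P(D) = 1/150
P(+|D) = 90/100 = 9/10
P(+|D') = 12/100 = 3/25
P(+) = P(+|D)P(D) + P(+|D')P(D')
     = \frac{9}{10} × \frac{1}{150} + \frac{3}{25} × \frac{149}{150}
     = \frac{313}{2500}
P(D|+) = P(+|D)P(D)/P(+) = \frac{15}{313}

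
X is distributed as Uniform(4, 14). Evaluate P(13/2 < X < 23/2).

P(13/2 < X < 23/2) = ∫_{13/2}^{23/2} f(x) dx
where f(x) = \frac{1}{10}
= \frac{1}{2}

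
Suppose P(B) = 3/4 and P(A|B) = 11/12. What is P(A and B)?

By definition, P(A|B) = P(A ∩ B) / P(B)
So P(A ∩ B) = P(A|B) × P(B)
= 11/12 × 3/4
= 11/16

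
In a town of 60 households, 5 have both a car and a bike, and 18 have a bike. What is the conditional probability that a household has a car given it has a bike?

P(A ∩ B) = 5/60 = 1/12
P(B) = 18/60 = 3/10
P(A|B) = P(A ∩ B) / P(B) = (1/12) / (3/10) = 5/18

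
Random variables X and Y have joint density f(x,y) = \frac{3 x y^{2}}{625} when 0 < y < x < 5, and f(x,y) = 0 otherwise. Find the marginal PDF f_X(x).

f_X(x) = ∫_0^x \frac{3 x y^{2}}{625} dy = \frac{x^{4}}{625}
for 0 < x < 5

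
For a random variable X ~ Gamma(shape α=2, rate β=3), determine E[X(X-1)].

E[X(X-1)] = E[X² - X] = E[X²] - E[X]
E[X] = \frac{2}{3}
E[X²] = Var(X) + (E[X])² = \frac{2}{9} + (\frac{2}{3})² = \frac{2}{3}
E[X(X-1)] = \frac{2}{3} - \frac{2}{3} = 0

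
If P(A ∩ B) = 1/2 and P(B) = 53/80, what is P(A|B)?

P(A|B) = P(A ∩ B) / P(B)
= (1/2) / (53/80)
= 40/53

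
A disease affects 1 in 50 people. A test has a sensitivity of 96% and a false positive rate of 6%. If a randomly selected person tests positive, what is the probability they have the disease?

Let D = the rare event, + = positive/flagged.
P(D) = 1/50
P(+|D) = 96/100 = 24/25
P(+|D') = 6/100 = 3/50
P(+) = P(+|D)P(D) + P(+|D')P(D')
     = \frac{24}{25} × \frac{1}{50} + \frac{3}{50} × \frac{49}{50}
     = \frac{39}{500}
P(D|+) = P(+|D)P(D)/P(+) = \frac{16}{65}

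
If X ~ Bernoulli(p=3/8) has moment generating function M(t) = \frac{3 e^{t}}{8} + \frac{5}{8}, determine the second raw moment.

To find E[X^2], compute M^(2)(0):
M^(1)(t) = \frac{3 e^{t}}{8}
M^(2)(t) = \frac{3 e^{t}}{8}
M^(2)(0) = \frac{3}{8}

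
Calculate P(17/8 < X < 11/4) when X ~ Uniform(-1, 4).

P(17/8 < X < 11/4) = ∫_{17/8}^{11/4} f(x) dx
where f(x) = \frac{1}{5}
= \frac{1}{8}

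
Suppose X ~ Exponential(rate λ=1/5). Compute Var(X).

For X ~ Exponential(rate λ=1/5):
Var(X) = 25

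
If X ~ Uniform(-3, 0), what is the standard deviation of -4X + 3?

For X ~ Uniform(-3, 0):
Var(X) = \frac{3}{4}
SD(X) = √(Var(X)) = √(\frac{3}{4}) = \frac{\sqrt{3}}{2}
SD(-4X + 3) = |-4| × SD(X) = 4 × \frac{\sqrt{3}}{2} = 2 \sqrt{3}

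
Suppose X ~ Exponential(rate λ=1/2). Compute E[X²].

Using the identity E[X²] = Var(X) + (E[X])²:
E[X] = 2
Var(X) = 4
E[X²] = 4 + (2)²
= 8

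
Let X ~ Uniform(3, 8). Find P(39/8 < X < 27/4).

P(39/8 < X < 27/4) = ∫_{39/8}^{27/4} f(x) dx
where f(x) = \frac{1}{5}
= \frac{3}{8}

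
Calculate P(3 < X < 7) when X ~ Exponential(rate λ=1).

P(3 < X < 7) = ∫_{3}^{7} f(x) dx
where f(x) = e^{- x}
= - \frac{1 - e^{4}}{e^{7}}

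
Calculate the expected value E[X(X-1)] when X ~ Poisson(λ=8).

E[X(X-1)] = E[X² - X] = E[X²] - E[X]
E[X] = 8
E[X²] = Var(X) + (E[X])² = 8 + (8)² = 72
E[X(X-1)] = 72 - 8 = 64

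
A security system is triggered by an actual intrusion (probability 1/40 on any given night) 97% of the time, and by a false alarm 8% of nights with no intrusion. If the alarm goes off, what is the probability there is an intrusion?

Let D = the rare event, + = positive/flagged.
P(D) = 1/40
P(+|D) = 97/100
P(+|D') = 8/100 = 2/25
P(+) = P(+|D)P(D) + P(+|D')P(D')
     = \frac{97}{100} × \frac{1}{40} + \frac{2}{25} × \frac{39}{40}
     = \frac{409}{4000}
P(D|+) = P(+|D)P(D)/P(+) = \frac{97}{409}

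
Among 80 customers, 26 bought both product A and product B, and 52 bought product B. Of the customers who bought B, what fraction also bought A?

P(A ∩ B) = 26/80 = 13/40
P(B) = 52/80 = 13/20
P(A|B) = P(A ∩ B) / P(B) = (13/40) / (13/20) = 1/2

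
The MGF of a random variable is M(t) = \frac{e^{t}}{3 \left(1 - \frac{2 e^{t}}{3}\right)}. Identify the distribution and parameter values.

The MGF M(t) = \frac{e^{t}}{3 \left(1 - \frac{2 e^{t}}{3}\right)} is the standard form for the Geometric distribution.
Comparing with the known MGF formula identifies: Geometric(p=1/3), X = trial number of first success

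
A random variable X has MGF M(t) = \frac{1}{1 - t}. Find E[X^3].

To find E[X^3], compute M^(3)(0):
M^(1)(t) = \frac{1}{\left(1 - t\right)^{2}}
M^(2)(t) = \frac{2}{\left(1 - t\right)^{3}}
M^(3)(t) = \frac{6}{\left(1 - t\right)^{4}}
M^(3)(0) = 6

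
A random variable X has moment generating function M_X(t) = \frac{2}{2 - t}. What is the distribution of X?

The MGF M(t) = \frac{2}{2 - t} is the standard form for the Exponential distribution.
Comparing with the known MGF formula identifies: Exponential(rate λ=2)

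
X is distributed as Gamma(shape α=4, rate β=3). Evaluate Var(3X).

For X ~ Gamma(shape α=4, rate β=3):
Var(X) = \frac{4}{9}
Var(3X) = (3)² × Var(X) = 9 × \frac{4}{9} = 4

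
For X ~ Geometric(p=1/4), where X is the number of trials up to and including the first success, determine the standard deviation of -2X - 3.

For X ~ Geometric(p=1/4), where X is the number of trials up to and including the first success:
Var(X) = 12
SD(X) = √(Var(X)) = √(12) = 2 \sqrt{3}
SD(-2X - 3) = |-2| × SD(X) = 2 × 2 \sqrt{3} = 4 \sqrt{3}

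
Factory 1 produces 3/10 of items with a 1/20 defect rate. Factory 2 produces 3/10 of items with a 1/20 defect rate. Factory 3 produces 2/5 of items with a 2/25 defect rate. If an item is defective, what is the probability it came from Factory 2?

Using Bayes' theorem:
P(F1) = 3/10, P(D|F1) = 1/20
P(F2) = 3/10, P(D|F2) = 1/20
P(F3) = 2/5, P(D|F3) = 2/25
P(D) = P(D|F1)P(F1) + P(D|F2)P(F2) + P(D|F3)P(F3)
     = \frac{31}{500}
P(F2|D) = P(D|F2)P(F2) / P(D)
= \frac{15}{62}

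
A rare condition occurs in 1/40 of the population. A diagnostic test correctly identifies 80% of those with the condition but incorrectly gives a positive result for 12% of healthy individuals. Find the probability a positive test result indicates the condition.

Let D = the rare event, + = positive/flagged.
P(D) = 1/40
P(+|D) = 80/100 = 4/5
P(+|D') = 12/100 = 3/25
P(+) = P(+|D)P(D) + P(+|D')P(D')
     = \frac{4}{5} × \frac{1}{40} + \frac{3}{25} × \frac{39}{40}
     = \frac{137}{1000}
P(D|+) = P(+|D)P(D)/P(+) = \frac{20}{137}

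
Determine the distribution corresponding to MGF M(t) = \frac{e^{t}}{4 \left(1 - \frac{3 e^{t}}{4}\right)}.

The MGF M(t) = \frac{e^{t}}{4 \left(1 - \frac{3 e^{t}}{4}\right)} is the standard form for the Geometric distribution.
Comparing with the known MGF formula identifies: Geometric(p=1/4), X = trial number of first success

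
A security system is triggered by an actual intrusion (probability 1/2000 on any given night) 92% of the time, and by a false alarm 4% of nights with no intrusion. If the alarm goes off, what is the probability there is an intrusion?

Let D = the rare event, + = positive/flagged.
P(D) = 1/2000
P(+|D) = 92/100 = 23/25
P(+|D') = 4/100 = 1/25
P(+) = P(+|D)P(D) + P(+|D')P(D')
     = \frac{23}{25} × \frac{1}{2000} + \frac{1}{25} × \frac{1999}{2000}
     = \frac{1011}{25000}
P(D|+) = P(+|D)P(D)/P(+) = \frac{23}{2022}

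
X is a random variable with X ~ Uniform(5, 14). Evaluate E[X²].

Using the identity E[X²] = Var(X) + (E[X])²:
E[X] = \frac{19}{2}
Var(X) = \frac{27}{4}
E[X²] = \frac{27}{4} + (\frac{19}{2})²
= 97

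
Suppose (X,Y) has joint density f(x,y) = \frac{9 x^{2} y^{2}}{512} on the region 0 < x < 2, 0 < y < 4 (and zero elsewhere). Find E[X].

f_X(x) = ∫_0^4 \frac{9 x^{2} y^{2}}{512} dy = \frac{3 x^{2}}{8}
E[X] = ∫_0^2 x × (\frac{3 x^{2}}{8}) dx = \frac{3}{2}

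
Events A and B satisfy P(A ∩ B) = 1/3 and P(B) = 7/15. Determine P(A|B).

P(A|B) = P(A ∩ B) / P(B)
= (1/3) / (7/15)
= 5/7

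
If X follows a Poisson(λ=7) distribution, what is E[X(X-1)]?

E[X(X-1)] = E[X² - X] = E[X²] - E[X]
E[X] = 7
E[X²] = Var(X) + (E[X])² = 7 + (7)² = 56
E[X(X-1)] = 56 - 7 = 49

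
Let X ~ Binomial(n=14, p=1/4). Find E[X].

For X ~ Binomial(n=14, p=1/4), the expected value is:
E[X] = \frac{7}{2}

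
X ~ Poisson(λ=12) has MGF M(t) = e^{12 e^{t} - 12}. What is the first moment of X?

To find E[X], compute M^(1)(0):
M^(1)(t) = 12 e^{t} e^{12 e^{t} - 12}
M^(1)(0) = 12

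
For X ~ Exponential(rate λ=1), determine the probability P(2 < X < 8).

P(2 < X < 8) = ∫_{2}^{8} f(x) dx
where f(x) = e^{- x}
= - \frac{1 - e^{6}}{e^{8}}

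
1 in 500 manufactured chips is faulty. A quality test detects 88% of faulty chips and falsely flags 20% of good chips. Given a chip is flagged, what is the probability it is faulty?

Let D = the rare event, + = positive/flagged.
P(D) = 1/500
P(+|D) = 88/100 = 22/25
P(+|D') = 20/100 = 1/5
P(+) = P(+|D)P(D) + P(+|D')P(D')
     = \frac{22}{25} × \frac{1}{500} + \frac{1}{5} × \frac{499}{500}
     = \frac{2517}{12500}
P(D|+) = P(+|D)P(D)/P(+) = \frac{22}{2517}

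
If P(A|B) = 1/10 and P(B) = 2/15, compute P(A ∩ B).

By definition, P(A|B) = P(A ∩ B) / P(B)
So P(A ∩ B) = P(A|B) × P(B)
= 1/10 × 2/15
= 1/75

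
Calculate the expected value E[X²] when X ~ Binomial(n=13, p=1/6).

Using the identity E[X²] = Var(X) + (E[X])²:
E[X] = \frac{13}{6}
Var(X) = \frac{65}{36}
E[X²] = \frac{65}{36} + (\frac{13}{6})²
= \frac{13}{2}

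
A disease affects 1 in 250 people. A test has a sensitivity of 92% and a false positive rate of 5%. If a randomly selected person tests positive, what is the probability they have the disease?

Let D = the rare event, + = positive/flagged.
P(D) = 1/250
P(+|D) = 92/100 = 23/25
P(+|D') = 5/100 = 1/20
P(+) = P(+|D)P(D) + P(+|D')P(D')
     = \frac{23}{25} × \frac{1}{250} + \frac{1}{20} × \frac{249}{250}
     = \frac{1337}{25000}
P(D|+) = P(+|D)P(D)/P(+) = \frac{92}{1337}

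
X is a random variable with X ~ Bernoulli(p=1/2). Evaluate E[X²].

Using the identity E[X²] = Var(X) + (E[X])²:
E[X] = \frac{1}{2}
Var(X) = \frac{1}{4}
E[X²] = \frac{1}{4} + (\frac{1}{2})²
= \frac{1}{2}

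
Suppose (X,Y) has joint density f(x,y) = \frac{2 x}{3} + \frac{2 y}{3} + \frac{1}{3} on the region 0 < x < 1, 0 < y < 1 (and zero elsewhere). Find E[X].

E[X] = ∫_0^1 ∫_0^1 x × f(x,y) dy dx
= ∫_0^1 ∫_0^1 x × (\frac{2 x}{3} + \frac{2 y}{3} + \frac{1}{3}) dy dx
= \frac{5}{9}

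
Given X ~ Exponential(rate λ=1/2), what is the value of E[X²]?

Using the identity E[X²] = Var(X) + (E[X])²:
E[X] = 2
Var(X) = 4
E[X²] = 4 + (2)²
= 8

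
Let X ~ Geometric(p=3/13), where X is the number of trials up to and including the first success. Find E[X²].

Using the identity E[X²] = Var(X) + (E[X])²:
E[X] = \frac{13}{3}
Var(X) = \frac{130}{9}
E[X²] = \frac{130}{9} + (\frac{13}{3})²
= \frac{299}{9}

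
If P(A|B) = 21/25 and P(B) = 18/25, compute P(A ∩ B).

By definition, P(A|B) = P(A ∩ B) / P(B)
So P(A ∩ B) = P(A|B) × P(B)
= 21/25 × 18/25
= 378/625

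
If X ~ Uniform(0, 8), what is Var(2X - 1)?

For X ~ Uniform(0, 8):
Var(X) = \frac{16}{3}
Var(2X - 1) = (2)² × Var(X) = 4 × \frac{16}{3} = \frac{64}{3}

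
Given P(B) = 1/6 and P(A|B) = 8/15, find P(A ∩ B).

By definition, P(A|B) = P(A ∩ B) / P(B)
So P(A ∩ B) = P(A|B) × P(B)
= 8/15 × 1/6
= 4/45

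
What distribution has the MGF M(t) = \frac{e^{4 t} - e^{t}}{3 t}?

The MGF M(t) = \frac{e^{4 t} - e^{t}}{3 t} is the standard form for the Uniform distribution.
Comparing with the known MGF formula identifies: Uniform(1, 4)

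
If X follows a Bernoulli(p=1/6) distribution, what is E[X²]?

Using the identity E[X²] = Var(X) + (E[X])²:
E[X] = \frac{1}{6}
Var(X) = \frac{5}{36}
E[X²] = \frac{5}{36} + (\frac{1}{6})²
= \frac{1}{6}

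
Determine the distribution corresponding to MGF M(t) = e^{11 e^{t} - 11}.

The MGF M(t) = e^{11 e^{t} - 11} is the standard form for the Poisson distribution.
Comparing with the known MGF formula identifies: Poisson(λ=11)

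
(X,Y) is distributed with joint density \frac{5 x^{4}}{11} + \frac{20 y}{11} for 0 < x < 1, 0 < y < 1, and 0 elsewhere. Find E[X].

E[X] = ∫_0^1 ∫_0^1 x × f(x,y) dy dx
= ∫_0^1 ∫_0^1 x × (\frac{5 x^{4}}{11} + \frac{20 y}{11}) dy dx
= \frac{35}{66}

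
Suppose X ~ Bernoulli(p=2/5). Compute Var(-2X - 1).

For X ~ Bernoulli(p=2/5):
Var(X) = \frac{6}{25}
Var(-2X - 1) = (-2)² × Var(X) = 4 × \frac{6}{25} = \frac{24}{25}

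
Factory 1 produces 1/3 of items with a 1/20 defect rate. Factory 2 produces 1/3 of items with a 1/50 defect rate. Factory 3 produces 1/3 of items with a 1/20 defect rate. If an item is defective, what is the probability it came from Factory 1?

Using Bayes' theorem:
P(F1) = 1/3, P(D|F1) = 1/20
P(F2) = 1/3, P(D|F2) = 1/50
P(F3) = 1/3, P(D|F3) = 1/20
P(D) = P(D|F1)P(F1) + P(D|F2)P(F2) + P(D|F3)P(F3)
     = \frac{1}{25}
P(F1|D) = P(D|F1)P(F1) / P(D)
= \frac{5}{12}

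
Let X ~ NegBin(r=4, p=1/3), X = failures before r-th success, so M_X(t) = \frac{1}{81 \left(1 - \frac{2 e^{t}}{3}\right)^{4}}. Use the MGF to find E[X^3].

To find E[X^3], compute M^(3)(0):
M^(1)(t) = \frac{8 e^{t}}{243 \left(1 - \frac{2 e^{t}}{3}\right)^{5}}
M^(2)(t) = \frac{8 e^{t}}{243 \left(1 - \frac{2 e^{t}}{3}\right)^{5}} + \frac{80 e^{2 t}}{729 \left(1 - \frac{2 e^{t}}{3}\right)^{6}}
M^(3)(t) = \frac{8 e^{t}}{243 \left(1 - \frac{2 e^{t}}{3}\right)^{5}} + \frac{80 e^{2 t}}{243 \left(1 - \frac{2 e^{t}}{3}\right)^{6}} + \frac{320 e^{3 t}}{729 \left(1 - \frac{2 e^{t}}{3}\right)^{7}}
M^(3)(0) = 1208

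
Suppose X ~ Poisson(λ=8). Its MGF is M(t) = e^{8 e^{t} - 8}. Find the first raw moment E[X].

To find E[X], compute M^(1)(0):
M^(1)(t) = 8 e^{t} e^{8 e^{t} - 8}
M^(1)(0) = 8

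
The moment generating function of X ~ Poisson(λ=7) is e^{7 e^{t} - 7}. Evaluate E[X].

To find E[X], compute M^(1)(0):
M^(1)(t) = 7 e^{t} e^{7 e^{t} - 7}
M^(1)(0) = 7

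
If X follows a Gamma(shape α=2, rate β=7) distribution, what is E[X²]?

Using the identity E[X²] = Var(X) + (E[X])²:
E[X] = \frac{2}{7}
Var(X) = \frac{2}{49}
E[X²] = \frac{2}{49} + (\frac{2}{7})²
= \frac{6}{49}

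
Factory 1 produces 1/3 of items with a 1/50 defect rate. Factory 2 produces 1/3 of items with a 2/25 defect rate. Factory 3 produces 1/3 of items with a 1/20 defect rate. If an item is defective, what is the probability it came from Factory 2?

Using Bayes' theorem:
P(F1) = 1/3, P(D|F1) = 1/50
P(F2) = 1/3, P(D|F2) = 2/25
P(F3) = 1/3, P(D|F3) = 1/20
P(D) = P(D|F1)P(F1) + P(D|F2)P(F2) + P(D|F3)P(F3)
     = \frac{1}{20}
P(F2|D) = P(D|F2)P(F2) / P(D)
= \frac{8}{15}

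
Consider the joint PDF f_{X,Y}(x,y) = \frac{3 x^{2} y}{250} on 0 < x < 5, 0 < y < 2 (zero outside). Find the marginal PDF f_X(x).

f_X(x) = ∫_0^2 f(x,y) dy
= ∫_0^2 \frac{3 x^{2} y}{250} dy
= \frac{3 x^{2}}{125} for 0 < x < 5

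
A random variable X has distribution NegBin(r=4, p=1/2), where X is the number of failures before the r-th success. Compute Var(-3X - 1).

For X ~ NegBin(r=4, p=1/2), where X is the number of failures before the r-th success:
Var(X) = 8
Var(-3X - 1) = (-3)² × Var(X) = 9 × 8 = 72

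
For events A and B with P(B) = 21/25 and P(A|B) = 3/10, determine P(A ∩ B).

By definition, P(A|B) = P(A ∩ B) / P(B)
So P(A ∩ B) = P(A|B) × P(B)
= 3/10 × 21/25
= 63/250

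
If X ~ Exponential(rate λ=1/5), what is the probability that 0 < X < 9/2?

P(0 < X < 9/2) = ∫_{0}^{9/2} f(x) dx
where f(x) = \frac{e^{- \frac{x}{5}}}{5}
= 1 - e^{- \frac{9}{10}}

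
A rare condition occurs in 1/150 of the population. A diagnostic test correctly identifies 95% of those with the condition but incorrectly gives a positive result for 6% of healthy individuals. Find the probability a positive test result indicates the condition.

Let D = the rare event, + = positive/flagged.
P(D) = 1/150
P(+|D) = 95/100 = 19/20
P(+|D') = 6/100 = 3/50
P(+) = P(+|D)P(D) + P(+|D')P(D')
     = \frac{19}{20} × \frac{1}{150} + \frac{3}{50} × \frac{149}{150}
     = \frac{989}{15000}
P(D|+) = P(+|D)P(D)/P(+) = \frac{95}{989}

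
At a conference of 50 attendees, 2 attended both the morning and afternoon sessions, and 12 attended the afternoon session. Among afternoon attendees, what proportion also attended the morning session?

P(A ∩ B) = 2/50 = 1/25
P(B) = 12/50 = 6/25
P(A|B) = P(A ∩ B) / P(B) = (1/25) / (6/25) = 1/6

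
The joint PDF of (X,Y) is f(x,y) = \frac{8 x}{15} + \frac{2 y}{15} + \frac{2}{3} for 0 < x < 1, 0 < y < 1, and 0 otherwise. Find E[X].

E[X] = ∫_0^1 ∫_0^1 x × f(x,y) dy dx
= ∫_0^1 ∫_0^1 x × (\frac{8 x}{15} + \frac{2 y}{15} + \frac{2}{3}) dy dx
= \frac{49}{90}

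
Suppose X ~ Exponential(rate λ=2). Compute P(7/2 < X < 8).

P(7/2 < X < 8) = ∫_{7/2}^{8} f(x) dx
where f(x) = 2 e^{- 2 x}
= - \frac{1 - e^{9}}{e^{16}}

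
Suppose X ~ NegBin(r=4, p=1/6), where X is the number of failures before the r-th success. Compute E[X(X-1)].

E[X(X-1)] = E[X² - X] = E[X²] - E[X]
E[X] = 20
E[X²] = Var(X) + (E[X])² = 120 + (20)² = 520
E[X(X-1)] = 520 - 20 = 500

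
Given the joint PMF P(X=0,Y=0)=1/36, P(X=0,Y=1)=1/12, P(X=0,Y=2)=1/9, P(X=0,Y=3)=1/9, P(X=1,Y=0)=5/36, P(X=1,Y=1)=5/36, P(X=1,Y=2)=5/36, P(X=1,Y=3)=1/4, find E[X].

First find marginal of X:
P(X=0) = 1/3
P(X=1) = 2/3
E[X] = 0 × 1/3 + 1 × 2/3 = 2/3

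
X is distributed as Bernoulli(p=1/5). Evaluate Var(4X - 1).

For X ~ Bernoulli(p=1/5):
Var(X) = \frac{4}{25}
Var(4X - 1) = (4)² × Var(X) = 16 × \frac{4}{25} = \frac{64}{25}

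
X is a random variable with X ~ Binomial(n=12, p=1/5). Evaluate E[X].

For X ~ Binomial(n=12, p=1/5), the expected value is:
E[X] = \frac{12}{5}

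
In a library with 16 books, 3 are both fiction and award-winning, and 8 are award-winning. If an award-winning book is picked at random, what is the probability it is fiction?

P(A ∩ B) = 3/16
P(B) = 8/16 = 1/2
P(A|B) = P(A ∩ B) / P(B) = (3/16) / (1/2) = 3/8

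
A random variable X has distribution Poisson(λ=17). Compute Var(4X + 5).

For X ~ Poisson(λ=17):
Var(X) = 17
Var(4X + 5) = (4)² × Var(X) = 16 × 17 = 272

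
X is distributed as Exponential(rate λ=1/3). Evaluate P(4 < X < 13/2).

P(4 < X < 13/2) = ∫_{4}^{13/2} f(x) dx
where f(x) = \frac{e^{- \frac{x}{3}}}{3}
= - \frac{1}{e^{\frac{13}{6}}} + e^{- \frac{4}{3}}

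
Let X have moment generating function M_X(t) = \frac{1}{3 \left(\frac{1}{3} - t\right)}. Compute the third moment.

To find E[X^3], compute M^(3)(0):
M^(1)(t) = \frac{1}{3 \left(\frac{1}{3} - t\right)^{2}}
M^(2)(t) = \frac{2}{3 \left(\frac{1}{3} - t\right)^{3}}
M^(3)(t) = \frac{2}{\left(\frac{1}{3} - t\right)^{4}}
M^(3)(0) = 162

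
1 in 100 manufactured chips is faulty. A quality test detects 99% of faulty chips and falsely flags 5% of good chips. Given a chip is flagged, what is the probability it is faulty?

Let D = the rare event, + = positive/flagged.
P(D) = 1/100
P(+|D) = 99/100
P(+|D') = 5/100 = 1/20
P(+) = P(+|D)P(D) + P(+|D')P(D')
     = \frac{99}{100} × \frac{1}{100} + \frac{1}{20} × \frac{99}{100}
     = \frac{297}{5000}
P(D|+) = P(+|D)P(D)/P(+) = \frac{1}{6}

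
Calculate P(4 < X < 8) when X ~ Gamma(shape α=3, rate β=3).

P(4 < X < 8) = ∫_{4}^{8} f(x) dx
where f(x) = \frac{27 x^{2} e^{- 3 x}}{2}
= \frac{-313 + 85 e^{12}}{e^{24}}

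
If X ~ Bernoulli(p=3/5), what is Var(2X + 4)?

For X ~ Bernoulli(p=3/5):
Var(X) = \frac{6}{25}
Var(2X + 4) = (2)² × Var(X) = 4 × \frac{6}{25} = \frac{24}{25}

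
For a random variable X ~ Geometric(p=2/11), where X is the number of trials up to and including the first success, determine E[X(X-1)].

E[X(X-1)] = E[X² - X] = E[X²] - E[X]
E[X] = \frac{11}{2}
E[X²] = Var(X) + (E[X])² = \frac{99}{4} + (\frac{11}{2})² = 55
E[X(X-1)] = 55 - \frac{11}{2} = \frac{99}{2}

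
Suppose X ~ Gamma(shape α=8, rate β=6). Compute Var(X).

For X ~ Gamma(shape α=8, rate β=6):
Var(X) = \frac{2}{9}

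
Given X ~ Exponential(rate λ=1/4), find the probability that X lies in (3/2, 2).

P(3/2 < X < 2) = ∫_{3/2}^{2} f(x) dx
where f(x) = \frac{e^{- \frac{x}{4}}}{4}
= - \frac{1}{e^{\frac{1}{2}}} + e^{- \frac{3}{8}}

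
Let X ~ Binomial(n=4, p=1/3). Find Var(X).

For X ~ Binomial(n=4, p=1/3):
Var(X) = \frac{8}{9}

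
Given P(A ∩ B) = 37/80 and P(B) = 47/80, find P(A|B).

P(A|B) = P(A ∩ B) / P(B)
= (37/80) / (47/80)
= 37/47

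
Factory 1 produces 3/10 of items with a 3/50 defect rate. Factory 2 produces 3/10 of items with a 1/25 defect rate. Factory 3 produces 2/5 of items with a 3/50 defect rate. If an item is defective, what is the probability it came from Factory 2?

Using Bayes' theorem:
P(F1) = 3/10, P(D|F1) = 3/50
P(F2) = 3/10, P(D|F2) = 1/25
P(F3) = 2/5, P(D|F3) = 3/50
P(D) = P(D|F1)P(F1) + P(D|F2)P(F2) + P(D|F3)P(F3)
     = \frac{27}{500}
P(F2|D) = P(D|F2)P(F2) / P(D)
= \frac{2}{9}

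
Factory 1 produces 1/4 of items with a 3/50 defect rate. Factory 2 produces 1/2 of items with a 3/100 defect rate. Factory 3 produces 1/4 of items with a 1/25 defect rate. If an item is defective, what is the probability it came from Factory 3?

Using Bayes' theorem:
P(F1) = 1/4, P(D|F1) = 3/50
P(F2) = 1/2, P(D|F2) = 3/100
P(F3) = 1/4, P(D|F3) = 1/25
P(D) = P(D|F1)P(F1) + P(D|F2)P(F2) + P(D|F3)P(F3)
     = \frac{1}{25}
P(F3|D) = P(D|F3)P(F3) / P(D)
= \frac{1}{4}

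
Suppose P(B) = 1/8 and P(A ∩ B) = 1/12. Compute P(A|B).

P(A|B) = P(A ∩ B) / P(B)
= (1/12) / (1/8)
= 2/3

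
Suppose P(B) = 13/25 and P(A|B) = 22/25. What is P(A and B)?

By definition, P(A|B) = P(A ∩ B) / P(B)
So P(A ∩ B) = P(A|B) × P(B)
= 22/25 × 13/25
= 286/625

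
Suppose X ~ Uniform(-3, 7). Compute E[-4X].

For X ~ Uniform(-3, 7):
E[X] = 2
E[-4X] = -4 × E[X] + 0 = -8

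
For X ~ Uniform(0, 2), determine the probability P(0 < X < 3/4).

P(0 < X < 3/4) = ∫_{0}^{3/4} f(x) dx
where f(x) = \frac{1}{2}
= \frac{3}{8}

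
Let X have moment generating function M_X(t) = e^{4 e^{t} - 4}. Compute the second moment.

To find E[X^2], compute M^(2)(0):
M^(1)(t) = 4 e^{t} e^{4 e^{t} - 4}
M^(2)(t) = 16 e^{2 t} e^{4 e^{t} - 4} + 4 e^{t} e^{4 e^{t} - 4}
M^(2)(0) = 20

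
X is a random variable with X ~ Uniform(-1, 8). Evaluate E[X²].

Using the identity E[X²] = Var(X) + (E[X])²:
E[X] = \frac{7}{2}
Var(X) = \frac{27}{4}
E[X²] = \frac{27}{4} + (\frac{7}{2})²
= 19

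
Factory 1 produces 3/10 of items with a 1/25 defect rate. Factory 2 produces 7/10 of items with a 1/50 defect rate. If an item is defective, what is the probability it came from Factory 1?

Using Bayes' theorem:
P(F1) = 3/10, P(D|F1) = 1/25
P(F2) = 7/10, P(D|F2) = 1/50
P(D) = P(D|F1)P(F1) + P(D|F2)P(F2)
     = \frac{13}{500}
P(F1|D) = P(D|F1)P(F1) / P(D)
= \frac{6}{13}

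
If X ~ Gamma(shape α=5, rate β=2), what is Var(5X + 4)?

For X ~ Gamma(shape α=5, rate β=2):
Var(X) = \frac{5}{4}
Var(5X + 4) = (5)² × Var(X) = 25 × \frac{5}{4} = \frac{125}{4}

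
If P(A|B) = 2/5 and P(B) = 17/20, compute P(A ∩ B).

By definition, P(A|B) = P(A ∩ B) / P(B)
So P(A ∩ B) = P(A|B) × P(B)
= 2/5 × 17/20
= 17/50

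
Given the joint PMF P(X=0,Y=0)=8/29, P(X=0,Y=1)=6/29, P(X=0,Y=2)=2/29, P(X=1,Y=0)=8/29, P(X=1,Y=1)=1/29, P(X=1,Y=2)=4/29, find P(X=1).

P(X=1) = P(X=1,Y=0) + P(X=1,Y=1) + P(X=1,Y=2)
= 8/29 + 1/29 + 4/29
= 13/29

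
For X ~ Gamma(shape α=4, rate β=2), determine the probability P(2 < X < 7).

P(2 < X < 7) = ∫_{2}^{7} f(x) dx
where f(x) = \frac{8 x^{3} e^{- 2 x}}{3}
= \frac{-1711 + 71 e^{10}}{3 e^{14}}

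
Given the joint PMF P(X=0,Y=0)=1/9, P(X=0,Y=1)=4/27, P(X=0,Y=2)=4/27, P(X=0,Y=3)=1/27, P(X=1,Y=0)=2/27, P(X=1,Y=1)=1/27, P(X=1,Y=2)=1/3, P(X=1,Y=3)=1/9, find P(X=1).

P(X=1) = P(X=1,Y=0) + P(X=1,Y=1) + P(X=1,Y=2) + P(X=1,Y=3)
= 2/27 + 1/27 + 1/3 + 1/9
= 5/9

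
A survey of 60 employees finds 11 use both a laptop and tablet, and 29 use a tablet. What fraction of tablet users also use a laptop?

P(A ∩ B) = 11/60
P(B) = 29/60
P(A|B) = P(A ∩ B) / P(B) = (11/60) / (29/60) = 11/29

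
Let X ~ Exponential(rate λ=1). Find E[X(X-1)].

E[X(X-1)] = E[X² - X] = E[X²] - E[X]
E[X] = 1
E[X²] = Var(X) + (E[X])² = 1 + (1)² = 2
E[X(X-1)] = 2 - 1 = 1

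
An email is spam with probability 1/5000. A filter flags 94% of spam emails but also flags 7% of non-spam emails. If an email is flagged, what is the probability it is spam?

Let D = the rare event, + = positive/flagged.
P(D) = 1/5000
P(+|D) = 94/100 = 47/50
P(+|D') = 7/100
P(+) = P(+|D)P(D) + P(+|D')P(D')
     = \frac{47}{50} × \frac{1}{5000} + \frac{7}{100} × \frac{4999}{5000}
     = \frac{35087}{500000}
P(D|+) = P(+|D)P(D)/P(+) = \frac{94}{35087}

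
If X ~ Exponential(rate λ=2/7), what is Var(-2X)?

For X ~ Exponential(rate λ=2/7):
Var(X) = \frac{49}{4}
Var(-2X) = (-2)² × Var(X) = 4 × \frac{49}{4} = 49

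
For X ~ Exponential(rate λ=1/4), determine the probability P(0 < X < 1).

P(0 < X < 1) = ∫_{0}^{1} f(x) dx
where f(x) = \frac{e^{- \frac{x}{4}}}{4}
= 1 - e^{- \frac{1}{4}}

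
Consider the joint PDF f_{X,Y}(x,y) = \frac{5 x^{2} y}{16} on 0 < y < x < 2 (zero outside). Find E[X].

f_X(x) = ∫_0^x \frac{5 x^{2} y}{16} dy = \frac{5 x^{4}}{32}
E[X] = ∫_0^2 x × (\frac{5 x^{4}}{32}) dx = \frac{5}{3}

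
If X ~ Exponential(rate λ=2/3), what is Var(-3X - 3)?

For X ~ Exponential(rate λ=2/3):
Var(X) = \frac{9}{4}
Var(-3X - 3) = (-3)² × Var(X) = 9 × \frac{9}{4} = \frac{81}{4}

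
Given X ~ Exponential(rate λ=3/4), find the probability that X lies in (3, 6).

P(3 < X < 6) = ∫_{3}^{6} f(x) dx
where f(x) = \frac{3 e^{- \frac{3 x}{4}}}{4}
= - \frac{1}{e^{\frac{9}{2}}} + e^{- \frac{9}{4}}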